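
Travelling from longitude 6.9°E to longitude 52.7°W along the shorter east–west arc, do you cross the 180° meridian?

Signed shortest Δλ = ((-52.7 − 6.9 + 180) mod 360) − 180 = -59.6°.
Going west by 59.6° from +6.9° reaches -52.7° without touching 180°.

No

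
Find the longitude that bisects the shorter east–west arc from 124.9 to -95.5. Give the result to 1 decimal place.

-165.3°

Signed shortest Δλ from +124.9° to -95.5° is +139.6°.
Midpoint longitude = +124.9° + (+139.6°)/2 = +124.9° + 69.8° = +194.7°.
Normalise into (−180°, 180°]: -165.3°.
(The naïve average (+124.9 + -95.5)/2 = 14.7° is on the wrong side of the globe.)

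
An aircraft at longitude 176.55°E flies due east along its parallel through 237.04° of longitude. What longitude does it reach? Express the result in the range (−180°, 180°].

53.59°E

Start at +176.55°; shift +237.04° → +413.59°.
+413.59° lies outside (−180°, 180°]; subtract 360° → +53.59°.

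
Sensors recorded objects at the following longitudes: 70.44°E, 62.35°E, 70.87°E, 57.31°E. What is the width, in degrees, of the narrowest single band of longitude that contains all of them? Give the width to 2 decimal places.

13.56°

Sort the longitudes: +57.31°, +62.35°, +70.44°, +70.87°.
Eastward gaps between consecutive values (wrapping around): 5.04°, 8.09°, 0.43°, 346.44°.
Largest gap = 346.44° ⇒ minimal covering band is its complement: 360° − 346.44° = 13.56°.
Band runs from +57.31° eastward to +70.87°.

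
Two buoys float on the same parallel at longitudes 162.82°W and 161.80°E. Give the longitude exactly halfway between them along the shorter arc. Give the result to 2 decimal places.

179.49°E

Signed shortest Δλ from -162.82° to +161.80° is -35.38°.
Midpoint longitude = -162.82° + (-35.38°)/2 = -162.82° − 17.69° = -180.51°.
Normalise into (−180°, 180°]: +179.49°.
(The naïve average (-162.82 + +161.80)/2 = -0.51° is on the wrong side of the globe.)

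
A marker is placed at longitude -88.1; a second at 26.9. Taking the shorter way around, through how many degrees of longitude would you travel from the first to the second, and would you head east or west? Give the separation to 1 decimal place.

115.0° east

Raw difference: 26.9 − -88.1 = 115.0°.
Normalise into (−180°, 180°]: 115.0° stays 115.0°.
Positive ⇒ the second point lies to the east; separation 115.0°.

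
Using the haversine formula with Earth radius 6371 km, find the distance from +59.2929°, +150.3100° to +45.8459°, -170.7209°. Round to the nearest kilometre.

Δλ = -170.7209 − 150.3100 = -321.0309°; wrapped into (−180°, 180°]: 38.9691°.
Δφ = 45.8459 − 59.2929 = -13.4470°.
a = sin²(Δφ/2) + cos φ₁ · cos φ₂ · sin²(Δλ/2) = 0.053283.
c = 2·atan2(√a, √(1−a)) = 0.46586 rad → d = 6371·c ≈ 2968.02 km.

2968 km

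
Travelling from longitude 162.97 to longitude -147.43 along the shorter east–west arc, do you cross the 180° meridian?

Yes

Naïve |-147.43 − 162.97| = 310.4° > 180°, so the shorter arc goes the other way round — across 180°.
Signed shortest Δλ = ((-147.43 − 162.97 + 180) mod 360) − 180 = 49.6°.
Going east by 49.6° from +162.97° passes through 180° before reaching -147.43°.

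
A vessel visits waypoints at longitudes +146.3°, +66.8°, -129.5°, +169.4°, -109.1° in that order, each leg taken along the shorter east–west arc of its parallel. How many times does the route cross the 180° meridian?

Leg 1: +146.3° → +66.8°, shortest Δλ = -79.5° (west) — does not cross 180°.
Leg 2: +66.8° → -129.5°, shortest Δλ = 163.7° (east) — crosses 180°.
Leg 3: -129.5° → +169.4°, shortest Δλ = -61.1° (west) — crosses 180°.
Leg 4: +169.4° → -109.1°, shortest Δλ = 81.5° (east) — crosses 180°.
Total crossings: 3.

3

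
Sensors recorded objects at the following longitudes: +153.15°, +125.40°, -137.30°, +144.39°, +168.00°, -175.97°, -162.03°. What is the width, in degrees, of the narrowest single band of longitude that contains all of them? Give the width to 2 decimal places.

Sort the longitudes: -175.97°, -162.03°, -137.30°, +125.40°, +144.39°, +153.15°, +168.00°.
Eastward gaps between consecutive values (wrapping around): 13.94°, 24.73°, 262.70°, 18.99°, 8.76°, 14.85°, 16.03°.
Largest gap = 262.70° ⇒ minimal covering band is its complement: 360° − 262.70° = 97.30°.
Band runs from +125.40° eastward to -137.30°, crossing the antimeridian.

97.30°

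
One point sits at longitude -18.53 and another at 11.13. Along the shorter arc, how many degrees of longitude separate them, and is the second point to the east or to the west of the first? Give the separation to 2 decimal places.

Raw difference: 11.13 − -18.53 = 29.66°.
Normalise into (−180°, 180°]: 29.66° stays 29.66°.
Positive ⇒ the second point lies to the east; separation 29.66°.

29.66° east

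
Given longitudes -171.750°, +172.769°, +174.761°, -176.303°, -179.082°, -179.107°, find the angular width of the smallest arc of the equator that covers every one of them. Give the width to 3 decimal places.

15.481°

Sort the longitudes: -179.107°, -179.082°, -176.303°, -171.750°, +172.769°, +174.761°.
Eastward gaps between consecutive values (wrapping around): 0.025°, 2.779°, 4.553°, 344.519°, 1.992°, 6.132°.
Largest gap = 344.519° ⇒ minimal covering band is its complement: 360° − 344.519° = 15.481°.
Band runs from +172.769° eastward to -171.750°, crossing the antimeridian.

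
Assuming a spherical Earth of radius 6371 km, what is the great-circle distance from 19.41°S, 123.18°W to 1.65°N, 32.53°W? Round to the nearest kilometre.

Δλ = -32.53 − -123.18 = 90.65°.
Δφ = 1.65 − -19.41 = 21.06°.
a = sin²(Δφ/2) + cos φ₁ · cos φ₂ · sin²(Δλ/2) = 0.510132.
c = 2·atan2(√a, √(1−a)) = 1.59106 rad → d = 6371·c ≈ 10136.66 km.

10137 km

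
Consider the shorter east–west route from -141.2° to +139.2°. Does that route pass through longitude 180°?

Naïve |139.2 − -141.2| = 280.4° > 180°, so the shorter arc goes the other way round — across 180°.
Signed shortest Δλ = ((139.2 − -141.2 + 180) mod 360) − 180 = -79.6°.
Going west by 79.6° from -141.2° passes through 180° before reaching +139.2°.

Yes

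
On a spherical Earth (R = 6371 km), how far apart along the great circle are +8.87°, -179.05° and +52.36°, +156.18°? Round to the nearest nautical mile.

Δλ = 156.18 − -179.05 = 335.23°; wrapped into (−180°, 180°]: -24.77°.
Δφ = 52.36 − 8.87 = 43.49°.
a = sin²(Δφ/2) + cos φ₁ · cos φ₂ · sin²(Δλ/2) = 0.165010.
c = 2·atan2(√a, √(1−a)) = 0.83661 rad → d = 6371·c ≈ 5330.07 km ≈ 2878.01 nmi.

2878 nmi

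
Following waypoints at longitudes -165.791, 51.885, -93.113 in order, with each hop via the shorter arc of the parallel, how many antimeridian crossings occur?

Leg 1: -165.791° → +51.885°, shortest Δλ = -142.324° (west) — crosses 180°.
Leg 2: +51.885° → -93.113°, shortest Δλ = -144.998° (west) — does not cross 180°.
Total crossings: 1.

1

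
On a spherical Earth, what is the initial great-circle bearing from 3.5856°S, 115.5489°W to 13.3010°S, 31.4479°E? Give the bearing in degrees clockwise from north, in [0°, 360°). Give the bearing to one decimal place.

117.9°

Δλ = 31.4479 − -115.5489 = 146.9968°.
θ = atan2( sin Δλ · cos φ₂ , cos φ₁ · sin φ₂ − sin φ₁ · cos φ₂ · cos Δλ )
  = atan2(0.53007, -0.28066) = 117.900° → normalised to [0°, 360°): 117.900°.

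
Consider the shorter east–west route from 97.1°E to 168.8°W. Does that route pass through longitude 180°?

Yes

Naïve |-168.8 − 97.1| = 265.9° > 180°, so the shorter arc goes the other way round — across 180°.
Signed shortest Δλ = ((-168.8 − 97.1 + 180) mod 360) − 180 = 94.1°.
Going east by 94.1° from +97.1° passes through 180° before reaching -168.8°.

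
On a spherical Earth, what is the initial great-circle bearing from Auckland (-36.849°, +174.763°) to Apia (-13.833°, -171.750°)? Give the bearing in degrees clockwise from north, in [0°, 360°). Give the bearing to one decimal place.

31.1°

Δλ = -171.750 − 174.763 = -346.513°; wrapped into (−180°, 180°]: 13.487°.
θ = atan2( sin Δλ · cos φ₂ , cos φ₁ · sin φ₂ − sin φ₁ · cos φ₂ · cos Δλ )
  = atan2(0.22646, 0.37493) = 31.132° → normalised to [0°, 360°): 31.132°.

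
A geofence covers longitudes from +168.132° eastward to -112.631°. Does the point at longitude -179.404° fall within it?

Band width going east from +168.132° to -112.631°: ((-112.631 − 168.132) mod 360) = 79.237°.
Offset of -179.404° east of the west edge: ((-179.404 − 168.132) mod 360) = 12.464°.
12.464° ≤ 79.237° ⇒ inside.

Yes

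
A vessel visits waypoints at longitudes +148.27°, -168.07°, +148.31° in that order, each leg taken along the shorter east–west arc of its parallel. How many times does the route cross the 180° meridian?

2

Leg 1: +148.27° → -168.07°, shortest Δλ = 43.66° (east) — crosses 180°.
Leg 2: -168.07° → +148.31°, shortest Δλ = -43.62° (west) — crosses 180°.
Total crossings: 2.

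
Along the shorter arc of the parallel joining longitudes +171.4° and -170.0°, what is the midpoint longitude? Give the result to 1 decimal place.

-179.3°

Signed shortest Δλ from +171.4° to -170.0° is +18.6°.
Midpoint longitude = +171.4° + (+18.6°)/2 = +171.4° + 9.3° = +180.7°.
Normalise into (−180°, 180°]: -179.3°.
(The naïve average (+171.4 + -170.0)/2 = 0.7° is on the wrong side of the globe.)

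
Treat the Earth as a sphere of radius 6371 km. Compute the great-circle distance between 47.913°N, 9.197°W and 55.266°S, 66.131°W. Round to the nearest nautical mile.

Δλ = -66.131 − -9.197 = -56.934°.
Δφ = -55.266 − 47.913 = -103.179°.
a = sin²(Δφ/2) + cos φ₁ · cos φ₂ · sin²(Δλ/2) = 0.700762.
c = 2·atan2(√a, √(1−a)) = 1.98398 rad → d = 6371·c ≈ 12639.91 km ≈ 6825.01 nmi.

6825 nmi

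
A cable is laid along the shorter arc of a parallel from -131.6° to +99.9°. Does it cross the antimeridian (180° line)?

Yes

Naïve |99.9 − -131.6| = 231.5° > 180°, so the shorter arc goes the other way round — across 180°.
Signed shortest Δλ = ((99.9 − -131.6 + 180) mod 360) − 180 = -128.5°.
Going west by 128.5° from -131.6° passes through 180° before reaching +99.9°.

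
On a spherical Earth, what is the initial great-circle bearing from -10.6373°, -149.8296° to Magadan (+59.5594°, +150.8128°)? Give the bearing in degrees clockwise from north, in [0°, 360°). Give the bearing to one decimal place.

334.0°

Δλ = 150.8128 − -149.8296 = 300.6424°; wrapped into (−180°, 180°]: -59.3576°.
θ = atan2( sin Δλ · cos φ₂ , cos φ₁ · sin φ₂ − sin φ₁ · cos φ₂ · cos Δλ )
  = atan2(-0.43590, 0.89501) = -25.968° → normalised to [0°, 360°): 334.032°.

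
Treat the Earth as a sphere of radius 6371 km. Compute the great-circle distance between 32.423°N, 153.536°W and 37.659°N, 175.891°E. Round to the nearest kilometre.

2830 km

Δλ = 175.891 − -153.536 = 329.427°; wrapped into (−180°, 180°]: -30.573°.
Δφ = 37.659 − 32.423 = 5.236°.
a = sin²(Δφ/2) + cos φ₁ · cos φ₂ · sin²(Δλ/2) = 0.048536.
c = 2·atan2(√a, √(1−a)) = 0.44426 rad → d = 6371·c ≈ 2830.39 km.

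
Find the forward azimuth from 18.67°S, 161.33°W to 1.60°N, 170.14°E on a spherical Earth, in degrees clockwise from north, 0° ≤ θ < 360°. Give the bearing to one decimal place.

302.8°

Δλ = 170.14 − -161.33 = 331.47°; wrapped into (−180°, 180°]: -28.53°.
θ = atan2( sin Δλ · cos φ₂ , cos φ₁ · sin φ₂ − sin φ₁ · cos φ₂ · cos Δλ )
  = atan2(-0.47743, 0.30759) = -57.208° → normalised to [0°, 360°): 302.792°.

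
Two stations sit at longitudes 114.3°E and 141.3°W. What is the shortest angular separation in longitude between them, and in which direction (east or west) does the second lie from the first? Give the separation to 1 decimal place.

104.4° east

Raw difference: -141.3 − 114.3 = -255.6°.
Normalise into (−180°, 180°]: -255.6° + 360° = 104.4°.
Positive ⇒ the second point lies to the east; separation 104.4°.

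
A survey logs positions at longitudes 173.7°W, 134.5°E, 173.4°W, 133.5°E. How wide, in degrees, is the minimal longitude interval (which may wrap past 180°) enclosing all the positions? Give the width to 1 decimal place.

53.1°

Sort the longitudes: -173.7°, -173.4°, +133.5°, +134.5°.
Eastward gaps between consecutive values (wrapping around): 0.3°, 306.9°, 1.0°, 51.8°.
Largest gap = 306.9° ⇒ minimal covering band is its complement: 360° − 306.9° = 53.1°.
Band runs from +133.5° eastward to -173.4°, crossing the antimeridian.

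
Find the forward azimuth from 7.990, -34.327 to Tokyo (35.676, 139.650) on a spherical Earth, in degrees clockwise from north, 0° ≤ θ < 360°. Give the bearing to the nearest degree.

Δλ = 139.650 − -34.327 = 173.977°.
θ = atan2( sin Δλ · cos φ₂ , cos φ₁ · sin φ₂ − sin φ₁ · cos φ₂ · cos Δλ )
  = atan2(0.08524, 0.68983) = 7.044° → normalised to [0°, 360°): 7.044°.

7°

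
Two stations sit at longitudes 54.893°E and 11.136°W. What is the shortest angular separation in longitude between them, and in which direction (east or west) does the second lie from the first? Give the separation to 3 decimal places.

66.029° west

Raw difference: -11.136 − 54.893 = -66.029°.
Normalise into (−180°, 180°]: -66.029° stays -66.029°.
Negative ⇒ the second point lies to the west; separation 66.029°.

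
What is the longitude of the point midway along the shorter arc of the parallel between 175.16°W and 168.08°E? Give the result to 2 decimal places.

Signed shortest Δλ from -175.16° to +168.08° is -16.76°.
Midpoint longitude = -175.16° + (-16.76°)/2 = -175.16° − 8.38° = -183.54°.
Normalise into (−180°, 180°]: +176.46°.
(The naïve average (-175.16 + +168.08)/2 = -3.54° is on the wrong side of the globe.)

176.46°E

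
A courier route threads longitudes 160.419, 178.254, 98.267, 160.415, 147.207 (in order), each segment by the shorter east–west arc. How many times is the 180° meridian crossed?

0

Leg 1: +160.419° → +178.254°, shortest Δλ = 17.835° (east) — does not cross 180°.
Leg 2: +178.254° → +98.267°, shortest Δλ = -79.987° (west) — does not cross 180°.
Leg 3: +98.267° → +160.415°, shortest Δλ = 62.148° (east) — does not cross 180°.
Leg 4: +160.415° → +147.207°, shortest Δλ = -13.208° (west) — does not cross 180°.
Total crossings: 0.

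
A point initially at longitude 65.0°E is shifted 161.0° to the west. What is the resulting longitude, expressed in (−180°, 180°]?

Start at +65.0°; shift −161.0° → -96.0°.
-96.0° already lies in (−180°, 180°].

96.0°W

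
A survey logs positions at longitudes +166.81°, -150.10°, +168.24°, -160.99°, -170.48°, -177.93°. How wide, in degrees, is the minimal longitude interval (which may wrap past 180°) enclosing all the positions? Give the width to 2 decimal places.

Sort the longitudes: -177.93°, -170.48°, -160.99°, -150.10°, +166.81°, +168.24°.
Eastward gaps between consecutive values (wrapping around): 7.45°, 9.49°, 10.89°, 316.91°, 1.43°, 13.83°.
Largest gap = 316.91° ⇒ minimal covering band is its complement: 360° − 316.91° = 43.09°.
Band runs from +166.81° eastward to -150.10°, crossing the antimeridian.

43.09°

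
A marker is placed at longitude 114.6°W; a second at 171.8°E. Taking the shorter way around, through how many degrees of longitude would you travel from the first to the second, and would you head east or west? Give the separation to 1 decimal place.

Raw difference: 171.8 − -114.6 = 286.4°.
Normalise into (−180°, 180°]: 286.4° − 360° = -73.6°.
Negative ⇒ the second point lies to the west; separation 73.6°.

73.6° west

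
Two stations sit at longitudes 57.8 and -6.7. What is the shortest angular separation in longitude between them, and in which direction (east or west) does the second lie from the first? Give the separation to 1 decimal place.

64.5° west

Raw difference: -6.7 − 57.8 = -64.5°.
Normalise into (−180°, 180°]: -64.5° stays -64.5°.
Negative ⇒ the second point lies to the west; separation 64.5°.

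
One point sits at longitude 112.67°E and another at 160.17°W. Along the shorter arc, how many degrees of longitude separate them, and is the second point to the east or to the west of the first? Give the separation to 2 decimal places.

87.16° east

Raw difference: -160.17 − 112.67 = -272.84°.
Normalise into (−180°, 180°]: -272.84° + 360° = 87.16°.
Positive ⇒ the second point lies to the east; separation 87.16°.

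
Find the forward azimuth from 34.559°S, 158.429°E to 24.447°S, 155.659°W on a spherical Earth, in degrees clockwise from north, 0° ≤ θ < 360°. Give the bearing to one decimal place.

88.4°

Δλ = -155.659 − 158.429 = -314.088°; wrapped into (−180°, 180°]: 45.912°.
θ = atan2( sin Δλ · cos φ₂ , cos φ₁ · sin φ₂ − sin φ₁ · cos φ₂ · cos Δλ )
  = atan2(0.65387, 0.01847) = 88.382° → normalised to [0°, 360°): 88.382°.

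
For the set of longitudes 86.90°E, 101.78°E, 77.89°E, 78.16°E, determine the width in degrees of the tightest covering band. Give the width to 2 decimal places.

Sort the longitudes: +77.89°, +78.16°, +86.90°, +101.78°.
Eastward gaps between consecutive values (wrapping around): 0.27°, 8.74°, 14.88°, 336.11°.
Largest gap = 336.11° ⇒ minimal covering band is its complement: 360° − 336.11° = 23.89°.
Band runs from +77.89° eastward to +101.78°.

23.89°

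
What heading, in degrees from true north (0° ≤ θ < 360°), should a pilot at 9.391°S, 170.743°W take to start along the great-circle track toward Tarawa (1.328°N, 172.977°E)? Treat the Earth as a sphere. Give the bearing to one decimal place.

Δλ = 172.977 − -170.743 = 343.720°; wrapped into (−180°, 180°]: -16.280°.
θ = atan2( sin Δλ · cos φ₂ , cos φ₁ · sin φ₂ − sin φ₁ · cos φ₂ · cos Δλ )
  = atan2(-0.28026, 0.17945) = -57.368° → normalised to [0°, 360°): 302.632°.

302.6°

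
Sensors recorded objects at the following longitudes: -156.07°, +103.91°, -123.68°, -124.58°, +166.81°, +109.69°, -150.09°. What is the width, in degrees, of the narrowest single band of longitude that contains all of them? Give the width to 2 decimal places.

132.41°

Sort the longitudes: -156.07°, -150.09°, -124.58°, -123.68°, +103.91°, +109.69°, +166.81°.
Eastward gaps between consecutive values (wrapping around): 5.98°, 25.51°, 0.90°, 227.59°, 5.78°, 57.12°, 37.12°.
Largest gap = 227.59° ⇒ minimal covering band is its complement: 360° − 227.59° = 132.41°.
Band runs from +103.91° eastward to -123.68°, crossing the antimeridian.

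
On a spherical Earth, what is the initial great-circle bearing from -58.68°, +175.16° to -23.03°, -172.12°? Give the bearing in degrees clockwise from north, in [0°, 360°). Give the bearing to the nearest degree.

Δλ = -172.12 − 175.16 = -347.28°; wrapped into (−180°, 180°]: 12.72°.
θ = atan2( sin Δλ · cos φ₂ , cos φ₁ · sin φ₂ − sin φ₁ · cos φ₂ · cos Δλ )
  = atan2(0.20264, 0.56354) = 19.778° → normalised to [0°, 360°): 19.778°.

20°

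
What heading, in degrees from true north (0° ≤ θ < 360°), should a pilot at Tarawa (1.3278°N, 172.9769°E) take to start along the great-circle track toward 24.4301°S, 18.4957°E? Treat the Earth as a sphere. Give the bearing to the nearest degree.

225°

Δλ = 18.4957 − 172.9769 = -154.4812°.
θ = atan2( sin Δλ · cos φ₂ , cos φ₁ · sin φ₂ − sin φ₁ · cos φ₂ · cos Δλ )
  = atan2(-0.39224, -0.39443) = -135.160° → normalised to [0°, 360°): 224.840°.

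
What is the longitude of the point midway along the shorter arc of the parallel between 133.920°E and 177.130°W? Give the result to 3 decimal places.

158.395°E

Signed shortest Δλ from +133.920° to -177.130° is +48.950°.
Midpoint longitude = +133.920° + (+48.950°)/2 = +133.920° + 24.475° = +158.395°.
(The naïve average (+133.920 + -177.130)/2 = -21.605° is on the wrong side of the globe.)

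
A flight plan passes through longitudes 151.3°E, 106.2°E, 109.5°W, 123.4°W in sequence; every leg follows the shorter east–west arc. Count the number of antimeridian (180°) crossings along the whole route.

1

Leg 1: +151.3° → +106.2°, shortest Δλ = -45.1° (west) — does not cross 180°.
Leg 2: +106.2° → -109.5°, shortest Δλ = 144.3° (east) — crosses 180°.
Leg 3: -109.5° → -123.4°, shortest Δλ = -13.9° (west) — does not cross 180°.
Total crossings: 1.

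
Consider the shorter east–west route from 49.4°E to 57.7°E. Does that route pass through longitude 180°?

Signed shortest Δλ = ((57.7 − 49.4 + 180) mod 360) − 180 = 8.3°.
Going east by 8.3° from +49.4° reaches +57.7° without touching 180°.

No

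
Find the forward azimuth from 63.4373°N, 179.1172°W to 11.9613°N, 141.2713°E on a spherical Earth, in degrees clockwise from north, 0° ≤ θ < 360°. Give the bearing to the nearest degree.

Δλ = 141.2713 − -179.1172 = 320.3885°; wrapped into (−180°, 180°]: -39.6115°.
θ = atan2( sin Δλ · cos φ₂ , cos φ₁ · sin φ₂ − sin φ₁ · cos φ₂ · cos Δλ )
  = atan2(-0.62374, -0.58143) = -132.989° → normalised to [0°, 360°): 227.011°.

227°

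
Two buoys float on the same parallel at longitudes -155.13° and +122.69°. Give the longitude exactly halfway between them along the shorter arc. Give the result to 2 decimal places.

+163.78°

Signed shortest Δλ from -155.13° to +122.69° is -82.18°.
Midpoint longitude = -155.13° + (-82.18°)/2 = -155.13° − 41.09° = -196.22°.
Normalise into (−180°, 180°]: +163.78°.
(The naïve average (-155.13 + +122.69)/2 = -16.22° is on the wrong side of the globe.)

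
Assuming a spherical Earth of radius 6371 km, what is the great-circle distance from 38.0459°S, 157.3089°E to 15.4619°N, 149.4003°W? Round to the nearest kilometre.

8137 km

Δλ = -149.4003 − 157.3089 = -306.7092°; wrapped into (−180°, 180°]: 53.2908°.
Δφ = 15.4619 − -38.0459 = 53.5078°.
a = sin²(Δφ/2) + cos φ₁ · cos φ₂ · sin²(Δλ/2) = 0.355299.
c = 2·atan2(√a, √(1−a)) = 1.27719 rad → d = 6371·c ≈ 8137.00 km.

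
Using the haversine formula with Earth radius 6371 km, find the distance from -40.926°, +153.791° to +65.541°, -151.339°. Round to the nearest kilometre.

12743 km

Δλ = -151.339 − 153.791 = -305.130°; wrapped into (−180°, 180°]: 54.870°.
Δφ = 65.541 − -40.926 = 106.467°.
a = sin²(Δφ/2) + cos φ₁ · cos φ₂ · sin²(Δλ/2) = 0.708141.
c = 2·atan2(√a, √(1−a)) = 2.00015 rad → d = 6371·c ≈ 12742.94 km.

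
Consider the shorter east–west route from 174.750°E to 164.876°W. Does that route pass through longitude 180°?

Yes

Naïve |-164.876 − 174.750| = 339.626° > 180°, so the shorter arc goes the other way round — across 180°.
Signed shortest Δλ = ((-164.876 − 174.750 + 180) mod 360) − 180 = 20.374°.
Going east by 20.374° from +174.750° passes through 180° before reaching -164.876°.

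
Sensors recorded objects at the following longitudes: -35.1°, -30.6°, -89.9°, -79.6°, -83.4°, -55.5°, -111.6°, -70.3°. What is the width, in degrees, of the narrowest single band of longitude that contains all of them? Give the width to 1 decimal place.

Sort the longitudes: -111.6°, -89.9°, -83.4°, -79.6°, -70.3°, -55.5°, -35.1°, -30.6°.
Eastward gaps between consecutive values (wrapping around): 21.7°, 6.5°, 3.8°, 9.3°, 14.8°, 20.4°, 4.5°, 279.0°.
Largest gap = 279.0° ⇒ minimal covering band is its complement: 360° − 279.0° = 81.0°.
Band runs from -111.6° eastward to -30.6°.

81.0°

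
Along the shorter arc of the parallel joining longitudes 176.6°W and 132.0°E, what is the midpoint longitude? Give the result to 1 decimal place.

157.7°E

Signed shortest Δλ from -176.6° to +132.0° is -51.4°.
Midpoint longitude = -176.6° + (-51.4°)/2 = -176.6° − 25.7° = -202.3°.
Normalise into (−180°, 180°]: +157.7°.
(The naïve average (-176.6 + +132.0)/2 = -22.3° is on the wrong side of the globe.)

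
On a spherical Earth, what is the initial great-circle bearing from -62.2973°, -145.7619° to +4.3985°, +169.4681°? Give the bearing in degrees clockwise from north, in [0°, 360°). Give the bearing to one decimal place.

313.3°

Δλ = 169.4681 − -145.7619 = 315.2300°; wrapped into (−180°, 180°]: -44.7700°.
θ = atan2( sin Δλ · cos φ₂ , cos φ₁ · sin φ₂ − sin φ₁ · cos φ₂ · cos Δλ )
  = atan2(-0.70219, 0.66236) = -46.672° → normalised to [0°, 360°): 313.328°.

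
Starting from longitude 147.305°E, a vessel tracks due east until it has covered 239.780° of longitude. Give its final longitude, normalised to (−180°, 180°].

27.085°E

Start at +147.305°; shift +239.780° → +387.085°.
+387.085° lies outside (−180°, 180°]; subtract 360° → +27.085°.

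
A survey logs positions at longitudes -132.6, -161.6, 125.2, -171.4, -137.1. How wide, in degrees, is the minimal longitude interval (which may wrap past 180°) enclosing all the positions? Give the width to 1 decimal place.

Sort the longitudes: -171.4°, -161.6°, -137.1°, -132.6°, +125.2°.
Eastward gaps between consecutive values (wrapping around): 9.8°, 24.5°, 4.5°, 257.8°, 63.4°.
Largest gap = 257.8° ⇒ minimal covering band is its complement: 360° − 257.8° = 102.2°.
Band runs from +125.2° eastward to -132.6°, crossing the antimeridian.

102.2°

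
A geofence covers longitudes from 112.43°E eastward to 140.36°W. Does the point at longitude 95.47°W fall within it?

No

Band width going east from +112.43° to -140.36°: ((-140.36 − 112.43) mod 360) = 107.21°.
Offset of -95.47° east of the west edge: ((-95.47 − 112.43) mod 360) = 152.10°.
152.10° > 107.21° ⇒ outside.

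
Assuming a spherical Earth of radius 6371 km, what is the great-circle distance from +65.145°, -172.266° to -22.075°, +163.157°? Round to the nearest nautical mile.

Δλ = 163.157 − -172.266 = 335.423°; wrapped into (−180°, 180°]: -24.577°.
Δφ = -22.075 − 65.145 = -87.220°.
a = sin²(Δφ/2) + cos φ₁ · cos φ₂ · sin²(Δλ/2) = 0.493394.
c = 2·atan2(√a, √(1−a)) = 1.55758 rad → d = 6371·c ≈ 9923.36 km ≈ 5358.19 nmi.

5358 nmi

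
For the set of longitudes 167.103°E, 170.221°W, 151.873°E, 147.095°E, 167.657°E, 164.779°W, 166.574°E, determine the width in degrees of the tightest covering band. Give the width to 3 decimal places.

Sort the longitudes: -170.221°, -164.779°, +147.095°, +151.873°, +166.574°, +167.103°, +167.657°.
Eastward gaps between consecutive values (wrapping around): 5.442°, 311.874°, 4.778°, 14.701°, 0.529°, 0.554°, 22.122°.
Largest gap = 311.874° ⇒ minimal covering band is its complement: 360° − 311.874° = 48.126°.
Band runs from +147.095° eastward to -164.779°, crossing the antimeridian.

48.126°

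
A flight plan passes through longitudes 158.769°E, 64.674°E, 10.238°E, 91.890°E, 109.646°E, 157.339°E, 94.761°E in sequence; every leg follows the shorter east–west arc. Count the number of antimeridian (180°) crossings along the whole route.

Leg 1: +158.769° → +64.674°, shortest Δλ = -94.095° (west) — does not cross 180°.
Leg 2: +64.674° → +10.238°, shortest Δλ = -54.436° (west) — does not cross 180°.
Leg 3: +10.238° → +91.890°, shortest Δλ = 81.652° (east) — does not cross 180°.
Leg 4: +91.890° → +109.646°, shortest Δλ = 17.756° (east) — does not cross 180°.
Leg 5: +109.646° → +157.339°, shortest Δλ = 47.693° (east) — does not cross 180°.
Leg 6: +157.339° → +94.761°, shortest Δλ = -62.578° (west) — does not cross 180°.
Total crossings: 0.

0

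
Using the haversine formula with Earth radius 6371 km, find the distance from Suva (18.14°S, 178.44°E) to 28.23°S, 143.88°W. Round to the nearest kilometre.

Δλ = -143.88 − 178.44 = -322.32°; wrapped into (−180°, 180°]: 37.68°.
Δφ = -28.23 − -18.14 = -10.09°.
a = sin²(Δφ/2) + cos φ₁ · cos φ₂ · sin²(Δλ/2) = 0.095045.
c = 2·atan2(√a, √(1−a)) = 0.62680 rad → d = 6371·c ≈ 3993.32 km.

3993 km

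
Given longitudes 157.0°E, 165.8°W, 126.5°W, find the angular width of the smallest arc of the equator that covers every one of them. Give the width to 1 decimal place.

Sort the longitudes: -165.8°, -126.5°, +157.0°.
Eastward gaps between consecutive values (wrapping around): 39.3°, 283.5°, 37.2°.
Largest gap = 283.5° ⇒ minimal covering band is its complement: 360° − 283.5° = 76.5°.
Band runs from +157.0° eastward to -126.5°, crossing the antimeridian.

76.5°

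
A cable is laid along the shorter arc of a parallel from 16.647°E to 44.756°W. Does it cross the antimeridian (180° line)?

Signed shortest Δλ = ((-44.756 − 16.647 + 180) mod 360) − 180 = -61.403°.
Going west by 61.403° from +16.647° reaches -44.756° without touching 180°.

No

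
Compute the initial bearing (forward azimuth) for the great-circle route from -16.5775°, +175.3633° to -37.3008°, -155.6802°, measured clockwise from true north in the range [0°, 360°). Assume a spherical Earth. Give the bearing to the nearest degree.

135°

Δλ = -155.6802 − 175.3633 = -331.0435°; wrapped into (−180°, 180°]: 28.9565°.
θ = atan2( sin Δλ · cos φ₂ , cos φ₁ · sin φ₂ − sin φ₁ · cos φ₂ · cos Δλ )
  = atan2(0.38512, -0.38223) = 134.784° → normalised to [0°, 360°): 134.784°.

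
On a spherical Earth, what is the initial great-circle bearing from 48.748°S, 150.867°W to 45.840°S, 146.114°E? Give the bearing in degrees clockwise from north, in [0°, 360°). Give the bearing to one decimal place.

249.2°

Δλ = 146.114 − -150.867 = 296.981°; wrapped into (−180°, 180°]: -63.019°.
θ = atan2( sin Δλ · cos φ₂ , cos φ₁ · sin φ₂ − sin φ₁ · cos φ₂ · cos Δλ )
  = atan2(-0.62084, -0.23540) = -110.765° → normalised to [0°, 360°): 249.235°.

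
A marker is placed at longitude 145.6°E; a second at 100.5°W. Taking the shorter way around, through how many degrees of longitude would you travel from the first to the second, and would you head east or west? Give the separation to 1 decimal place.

Raw difference: -100.5 − 145.6 = -246.1°.
Normalise into (−180°, 180°]: -246.1° + 360° = 113.9°.
Positive ⇒ the second point lies to the east; separation 113.9°.

113.9° east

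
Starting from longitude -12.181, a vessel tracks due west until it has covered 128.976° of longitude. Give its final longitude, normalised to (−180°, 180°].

Start at -12.181°; shift −128.976° → -141.157°.
-141.157° already lies in (−180°, 180°].

-141.157°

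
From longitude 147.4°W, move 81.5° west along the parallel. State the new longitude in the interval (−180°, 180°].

Start at -147.4°; shift −81.5° → -228.9°.
-228.9° lies outside (−180°, 180°]; add 360° → +131.1°.

131.1°E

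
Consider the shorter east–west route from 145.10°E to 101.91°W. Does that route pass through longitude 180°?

Naïve |-101.91 − 145.10| = 247.01° > 180°, so the shorter arc goes the other way round — across 180°.
Signed shortest Δλ = ((-101.91 − 145.10 + 180) mod 360) − 180 = 112.99°.
Going east by 112.99° from +145.10° passes through 180° before reaching -101.91°.

Yes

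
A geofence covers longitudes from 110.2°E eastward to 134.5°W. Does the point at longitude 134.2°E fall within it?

Band width going east from +110.2° to -134.5°: ((-134.5 − 110.2) mod 360) = 115.3°.
Offset of +134.2° east of the west edge: ((134.2 − 110.2) mod 360) = 24.0°.
24.0° ≤ 115.3° ⇒ inside.

Yes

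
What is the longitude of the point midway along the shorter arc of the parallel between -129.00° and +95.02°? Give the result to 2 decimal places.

Signed shortest Δλ from -129.00° to +95.02° is -135.98°.
Midpoint longitude = -129.00° + (-135.98°)/2 = -129.00° − 67.99° = -196.99°.
Normalise into (−180°, 180°]: +163.01°.
(The naïve average (-129.00 + +95.02)/2 = -16.99° is on the wrong side of the globe.)

+163.01°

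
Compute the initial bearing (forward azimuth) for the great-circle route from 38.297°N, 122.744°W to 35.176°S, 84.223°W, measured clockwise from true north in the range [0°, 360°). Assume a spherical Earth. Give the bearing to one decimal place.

149.0°

Δλ = -84.223 − -122.744 = 38.521°.
θ = atan2( sin Δλ · cos φ₂ , cos φ₁ · sin φ₂ − sin φ₁ · cos φ₂ · cos Δλ )
  = atan2(0.50907, -0.84845) = 149.036° → normalised to [0°, 360°): 149.036°.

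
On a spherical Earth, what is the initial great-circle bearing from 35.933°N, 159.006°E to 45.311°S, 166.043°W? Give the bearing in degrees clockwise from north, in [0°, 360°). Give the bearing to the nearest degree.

Δλ = -166.043 − 159.006 = -325.049°; wrapped into (−180°, 180°]: 34.951°.
θ = atan2( sin Δλ · cos φ₂ , cos φ₁ · sin φ₂ − sin φ₁ · cos φ₂ · cos Δλ )
  = atan2(0.40288, -0.91391) = 156.211° → normalised to [0°, 360°): 156.211°.

156°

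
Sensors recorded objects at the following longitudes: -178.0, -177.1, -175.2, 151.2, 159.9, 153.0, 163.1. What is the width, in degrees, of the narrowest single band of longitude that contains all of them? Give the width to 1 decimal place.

33.6°

Sort the longitudes: -178.0°, -177.1°, -175.2°, +151.2°, +153.0°, +159.9°, +163.1°.
Eastward gaps between consecutive values (wrapping around): 0.9°, 1.9°, 326.4°, 1.8°, 6.9°, 3.2°, 18.9°.
Largest gap = 326.4° ⇒ minimal covering band is its complement: 360° − 326.4° = 33.6°.
Band runs from +151.2° eastward to -175.2°, crossing the antimeridian.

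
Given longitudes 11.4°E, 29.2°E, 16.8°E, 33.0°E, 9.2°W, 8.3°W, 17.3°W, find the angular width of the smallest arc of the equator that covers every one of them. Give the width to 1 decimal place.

50.3°

Sort the longitudes: -17.3°, -9.2°, -8.3°, +11.4°, +16.8°, +29.2°, +33.0°.
Eastward gaps between consecutive values (wrapping around): 8.1°, 0.9°, 19.7°, 5.4°, 12.4°, 3.8°, 309.7°.
Largest gap = 309.7° ⇒ minimal covering band is its complement: 360° − 309.7° = 50.3°.
Band runs from -17.3° eastward to +33.0°.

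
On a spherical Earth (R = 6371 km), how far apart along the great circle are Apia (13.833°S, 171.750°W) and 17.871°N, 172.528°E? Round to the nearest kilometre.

Δλ = 172.528 − -171.750 = 344.278°; wrapped into (−180°, 180°]: -15.722°.
Δφ = 17.871 − -13.833 = 31.704°.
a = sin²(Δφ/2) + cos φ₁ · cos φ₂ · sin²(Δλ/2) = 0.091900.
c = 2·atan2(√a, √(1−a)) = 0.61599 rad → d = 6371·c ≈ 3924.49 km.

3924 km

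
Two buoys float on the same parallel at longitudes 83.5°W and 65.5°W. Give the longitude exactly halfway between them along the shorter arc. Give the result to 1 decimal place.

74.5°W

Signed shortest Δλ from -83.5° to -65.5° is +18.0°.
Midpoint longitude = -83.5° + (+18.0°)/2 = -83.5° + 9.0° = -74.5°.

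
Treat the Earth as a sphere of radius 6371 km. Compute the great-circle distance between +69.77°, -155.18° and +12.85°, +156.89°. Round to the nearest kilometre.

Δλ = 156.89 − -155.18 = 312.07°; wrapped into (−180°, 180°]: -47.93°.
Δφ = 12.85 − 69.77 = -56.92°.
a = sin²(Δφ/2) + cos φ₁ · cos φ₂ · sin²(Δλ/2) = 0.282715.
c = 2·atan2(√a, √(1−a)) = 1.12124 rad → d = 6371·c ≈ 7143.39 km.

7143 km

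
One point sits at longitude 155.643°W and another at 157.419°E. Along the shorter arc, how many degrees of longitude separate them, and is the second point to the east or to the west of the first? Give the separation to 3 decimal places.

Raw difference: 157.419 − -155.643 = 313.062°.
Normalise into (−180°, 180°]: 313.062° − 360° = -46.938°.
Negative ⇒ the second point lies to the west; separation 46.938°.

46.938° west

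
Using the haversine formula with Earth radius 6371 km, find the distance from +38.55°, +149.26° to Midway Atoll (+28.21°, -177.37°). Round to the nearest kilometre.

3283 km

Δλ = -177.37 − 149.26 = -326.63°; wrapped into (−180°, 180°]: 33.37°.
Δφ = 28.21 − 38.55 = -10.34°.
a = sin²(Δφ/2) + cos φ₁ · cos φ₂ · sin²(Δλ/2) = 0.064930.
c = 2·atan2(√a, √(1−a)) = 0.51531 rad → d = 6371·c ≈ 3283.04 km.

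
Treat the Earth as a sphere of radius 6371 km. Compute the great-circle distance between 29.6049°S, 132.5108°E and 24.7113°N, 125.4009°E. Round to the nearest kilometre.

Δλ = 125.4009 − 132.5108 = -7.1099°.
Δφ = 24.7113 − -29.6049 = 54.3162°.
a = sin²(Δφ/2) + cos φ₁ · cos φ₂ · sin²(Δλ/2) = 0.211381.
c = 2·atan2(√a, √(1−a)) = 0.95545 rad → d = 6371·c ≈ 6087.20 km.

6087 km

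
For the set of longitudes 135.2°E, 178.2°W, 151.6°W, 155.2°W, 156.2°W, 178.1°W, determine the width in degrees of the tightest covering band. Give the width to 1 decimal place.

Sort the longitudes: -178.2°, -178.1°, -156.2°, -155.2°, -151.6°, +135.2°.
Eastward gaps between consecutive values (wrapping around): 0.1°, 21.9°, 1.0°, 3.6°, 286.8°, 46.6°.
Largest gap = 286.8° ⇒ minimal covering band is its complement: 360° − 286.8° = 73.2°.
Band runs from +135.2° eastward to -151.6°, crossing the antimeridian.

73.2°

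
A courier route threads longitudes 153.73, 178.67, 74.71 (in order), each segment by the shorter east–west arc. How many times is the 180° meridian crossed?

Leg 1: +153.73° → +178.67°, shortest Δλ = 24.94° (east) — does not cross 180°.
Leg 2: +178.67° → +74.71°, shortest Δλ = -103.96° (west) — does not cross 180°.
Total crossings: 0.

0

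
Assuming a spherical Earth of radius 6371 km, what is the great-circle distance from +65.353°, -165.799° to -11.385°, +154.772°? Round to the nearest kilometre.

Δλ = 154.772 − -165.799 = 320.571°; wrapped into (−180°, 180°]: -39.429°.
Δφ = -11.385 − 65.353 = -76.738°.
a = sin²(Δφ/2) + cos φ₁ · cos φ₂ · sin²(Δλ/2) = 0.431819.
c = 2·atan2(√a, √(1−a)) = 1.43401 rad → d = 6371·c ≈ 9136.07 km.

9136 km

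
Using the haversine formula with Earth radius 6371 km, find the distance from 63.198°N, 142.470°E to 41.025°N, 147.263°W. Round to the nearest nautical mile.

Δλ = -147.263 − 142.470 = -289.733°; wrapped into (−180°, 180°]: 70.267°.
Δφ = 41.025 − 63.198 = -22.173°.
a = sin²(Δφ/2) + cos φ₁ · cos φ₂ · sin²(Δλ/2) = 0.149636.
c = 2·atan2(√a, √(1−a)) = 0.79438 rad → d = 6371·c ≈ 5060.98 km ≈ 2732.71 nmi.

2733 nmi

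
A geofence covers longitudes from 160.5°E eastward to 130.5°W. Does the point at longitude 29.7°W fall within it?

No

Band width going east from +160.5° to -130.5°: ((-130.5 − 160.5) mod 360) = 69.0°.
Offset of -29.7° east of the west edge: ((-29.7 − 160.5) mod 360) = 169.8°.
169.8° > 69.0° ⇒ outside.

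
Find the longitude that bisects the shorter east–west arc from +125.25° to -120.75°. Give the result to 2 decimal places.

Signed shortest Δλ from +125.25° to -120.75° is +114.00°.
Midpoint longitude = +125.25° + (+114.00°)/2 = +125.25° + 57.00° = +182.25°.
Normalise into (−180°, 180°]: -177.75°.
(The naïve average (+125.25 + -120.75)/2 = 2.25° is on the wrong side of the globe.)

-177.75°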